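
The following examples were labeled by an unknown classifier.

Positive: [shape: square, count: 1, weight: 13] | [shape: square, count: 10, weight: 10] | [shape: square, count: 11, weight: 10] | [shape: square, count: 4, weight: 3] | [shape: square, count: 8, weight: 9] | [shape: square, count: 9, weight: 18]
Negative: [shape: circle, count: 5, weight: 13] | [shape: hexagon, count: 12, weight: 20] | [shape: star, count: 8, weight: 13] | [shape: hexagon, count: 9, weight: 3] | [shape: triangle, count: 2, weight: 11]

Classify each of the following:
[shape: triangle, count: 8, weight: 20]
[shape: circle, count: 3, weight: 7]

Negative, Negative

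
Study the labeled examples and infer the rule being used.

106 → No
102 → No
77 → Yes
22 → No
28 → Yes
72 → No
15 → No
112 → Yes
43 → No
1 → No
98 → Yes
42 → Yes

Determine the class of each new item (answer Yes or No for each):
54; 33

The rule appears to be: multiple of 7.
54: 54 = 7·7 + 5, does not fit → No. 33: 33 = 7·4 + 5, does not fit → No.

No, No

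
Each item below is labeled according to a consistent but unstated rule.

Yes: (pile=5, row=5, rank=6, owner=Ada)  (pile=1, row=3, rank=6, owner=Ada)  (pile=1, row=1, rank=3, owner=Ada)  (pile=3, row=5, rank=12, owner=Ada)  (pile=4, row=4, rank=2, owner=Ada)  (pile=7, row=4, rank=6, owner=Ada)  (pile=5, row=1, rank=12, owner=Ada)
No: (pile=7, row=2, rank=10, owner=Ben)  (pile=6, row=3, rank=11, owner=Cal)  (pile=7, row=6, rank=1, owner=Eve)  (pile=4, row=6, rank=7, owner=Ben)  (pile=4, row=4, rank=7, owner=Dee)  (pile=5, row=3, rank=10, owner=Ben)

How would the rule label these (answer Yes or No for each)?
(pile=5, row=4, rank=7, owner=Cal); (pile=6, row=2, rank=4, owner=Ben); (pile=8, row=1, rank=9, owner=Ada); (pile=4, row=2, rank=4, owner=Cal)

Comparing the two groups points to one rule — owner is Ada.

No, No, Yes, No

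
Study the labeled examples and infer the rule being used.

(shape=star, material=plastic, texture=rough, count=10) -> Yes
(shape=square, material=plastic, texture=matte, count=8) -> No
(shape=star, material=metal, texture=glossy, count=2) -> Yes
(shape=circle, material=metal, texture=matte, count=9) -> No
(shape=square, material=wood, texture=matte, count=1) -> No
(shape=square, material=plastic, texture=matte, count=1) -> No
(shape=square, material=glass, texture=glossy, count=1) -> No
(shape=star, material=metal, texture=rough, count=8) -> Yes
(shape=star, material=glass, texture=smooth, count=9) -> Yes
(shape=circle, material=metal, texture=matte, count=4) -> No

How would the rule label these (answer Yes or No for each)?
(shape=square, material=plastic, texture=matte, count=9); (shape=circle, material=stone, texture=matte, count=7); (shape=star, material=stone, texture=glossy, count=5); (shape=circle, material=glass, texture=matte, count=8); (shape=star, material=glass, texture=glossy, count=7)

The classifier is using: shape is star.
(shape=square, material=plastic, texture=matte, count=9) — shape is square, hence No. (shape=circle, material=stone, texture=matte, count=7) — shape is circle, hence No. (shape=star, material=stone, texture=glossy, count=5) — shape is star, hence Yes. (shape=circle, material=glass, texture=matte, count=8) — shape is circle, hence No. (shape=star, material=glass, texture=glossy, count=7) — shape is star, hence Yes.

No, No, Yes, No, Yes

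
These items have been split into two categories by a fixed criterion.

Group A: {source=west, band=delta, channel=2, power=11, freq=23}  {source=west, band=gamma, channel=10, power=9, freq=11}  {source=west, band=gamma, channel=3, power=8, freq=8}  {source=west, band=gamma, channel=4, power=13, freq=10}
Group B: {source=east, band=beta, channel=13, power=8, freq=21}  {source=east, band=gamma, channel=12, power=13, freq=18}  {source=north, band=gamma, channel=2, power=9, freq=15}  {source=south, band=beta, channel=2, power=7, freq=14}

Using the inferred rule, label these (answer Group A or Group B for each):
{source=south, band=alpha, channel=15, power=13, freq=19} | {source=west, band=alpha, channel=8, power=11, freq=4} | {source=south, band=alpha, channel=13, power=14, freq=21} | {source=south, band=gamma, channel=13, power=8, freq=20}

Group B, Group A, Group B, Group B

The rule appears to be: source is west.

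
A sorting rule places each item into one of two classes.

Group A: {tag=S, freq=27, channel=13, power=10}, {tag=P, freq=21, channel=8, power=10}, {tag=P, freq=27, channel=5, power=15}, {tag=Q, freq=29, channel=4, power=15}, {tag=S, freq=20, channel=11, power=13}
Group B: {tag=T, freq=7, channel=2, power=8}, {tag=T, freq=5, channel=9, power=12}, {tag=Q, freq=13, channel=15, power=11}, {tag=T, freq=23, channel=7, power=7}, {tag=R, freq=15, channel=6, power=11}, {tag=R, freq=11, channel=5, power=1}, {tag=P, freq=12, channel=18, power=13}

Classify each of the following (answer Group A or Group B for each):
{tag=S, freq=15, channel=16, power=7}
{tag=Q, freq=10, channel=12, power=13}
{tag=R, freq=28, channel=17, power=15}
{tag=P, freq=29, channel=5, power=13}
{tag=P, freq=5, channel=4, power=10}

Group B, Group B, Group A, Group A, Group B

The rule appears to be: power ≥ 8 AND freq ≥ 20.
{tag=S, freq=15, channel=16, power=7} — power = 7, freq = 15, hence Group B.
{tag=Q, freq=10, channel=12, power=13} — power = 13, freq = 10, hence Group B.
{tag=R, freq=28, channel=17, power=15} — power = 15, freq = 28, hence Group A.
{tag=P, freq=29, channel=5, power=13} — power = 13, freq = 29, hence Group A.
{tag=P, freq=5, channel=4, power=10} — power = 10, freq = 5, hence Group B.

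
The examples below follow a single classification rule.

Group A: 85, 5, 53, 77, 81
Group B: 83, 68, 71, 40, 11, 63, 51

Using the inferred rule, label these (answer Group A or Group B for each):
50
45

Group B, Group A

Checking candidate rules against both groups, what survives is: ≡ 1 (mod 4).
Group B: 50, since 50 mod 4 = 2.
Group A: 45, since 45 mod 4 = 1.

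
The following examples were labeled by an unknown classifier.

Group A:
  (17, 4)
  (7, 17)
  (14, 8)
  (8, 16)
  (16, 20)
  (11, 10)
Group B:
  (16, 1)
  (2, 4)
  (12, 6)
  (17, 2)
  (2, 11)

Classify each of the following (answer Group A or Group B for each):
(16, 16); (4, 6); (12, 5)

'Group A' ⟺ sum ≥ 21.
(16, 16): 16+16 = 32, has this property → Group A.
(4, 6): 4+6 = 10, doesn't qualify → Group B.
(12, 5): 12+5 = 17, doesn't qualify → Group B.

Group A, Group B, Group B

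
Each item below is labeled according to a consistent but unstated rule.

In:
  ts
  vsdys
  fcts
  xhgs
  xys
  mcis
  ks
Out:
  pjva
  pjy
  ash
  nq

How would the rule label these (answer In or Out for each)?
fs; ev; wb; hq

Checking candidate rules against both groups, what survives is: ends with 's'.
fs: In (ends with 's').
ev: Out (ends with 'v').
wb: Out (ends with 'b').
hq: Out (ends with 'q').

In, Out, Out, Out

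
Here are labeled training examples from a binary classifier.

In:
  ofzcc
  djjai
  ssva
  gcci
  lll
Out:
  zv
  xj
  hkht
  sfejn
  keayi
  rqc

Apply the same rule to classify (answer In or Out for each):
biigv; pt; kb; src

Checking candidate rules against both groups, what survives is: has a double letter.
biigv — 'ii' doubled, hence In. pt — no doubled letter, hence Out. kb — no doubled letter, hence Out. src — no doubled letter, hence Out.

In, Out, Out, Out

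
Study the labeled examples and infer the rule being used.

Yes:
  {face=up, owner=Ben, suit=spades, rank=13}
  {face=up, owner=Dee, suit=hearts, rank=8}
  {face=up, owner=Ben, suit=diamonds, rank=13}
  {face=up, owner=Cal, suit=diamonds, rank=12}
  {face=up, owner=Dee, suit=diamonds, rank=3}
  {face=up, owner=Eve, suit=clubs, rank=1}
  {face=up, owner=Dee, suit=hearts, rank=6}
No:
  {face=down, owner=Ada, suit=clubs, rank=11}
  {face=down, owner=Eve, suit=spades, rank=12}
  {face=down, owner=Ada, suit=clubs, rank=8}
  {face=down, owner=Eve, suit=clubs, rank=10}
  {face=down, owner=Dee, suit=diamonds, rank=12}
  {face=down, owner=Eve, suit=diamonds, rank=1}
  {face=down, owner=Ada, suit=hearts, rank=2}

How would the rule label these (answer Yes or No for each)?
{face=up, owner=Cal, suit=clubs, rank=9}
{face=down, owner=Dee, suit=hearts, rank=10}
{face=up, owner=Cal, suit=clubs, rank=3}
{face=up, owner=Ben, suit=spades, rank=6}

Yes, No, Yes, Yes

All 'Yes' examples share one property — face is up — and every 'No' example lacks it.
{face=up, owner=Cal, suit=clubs, rank=9} → face is up → Yes. {face=down, owner=Dee, suit=hearts, rank=10} → face is down → No. {face=up, owner=Cal, suit=clubs, rank=3} → face is up → Yes. {face=up, owner=Ben, suit=spades, rank=6} → face is up → Yes.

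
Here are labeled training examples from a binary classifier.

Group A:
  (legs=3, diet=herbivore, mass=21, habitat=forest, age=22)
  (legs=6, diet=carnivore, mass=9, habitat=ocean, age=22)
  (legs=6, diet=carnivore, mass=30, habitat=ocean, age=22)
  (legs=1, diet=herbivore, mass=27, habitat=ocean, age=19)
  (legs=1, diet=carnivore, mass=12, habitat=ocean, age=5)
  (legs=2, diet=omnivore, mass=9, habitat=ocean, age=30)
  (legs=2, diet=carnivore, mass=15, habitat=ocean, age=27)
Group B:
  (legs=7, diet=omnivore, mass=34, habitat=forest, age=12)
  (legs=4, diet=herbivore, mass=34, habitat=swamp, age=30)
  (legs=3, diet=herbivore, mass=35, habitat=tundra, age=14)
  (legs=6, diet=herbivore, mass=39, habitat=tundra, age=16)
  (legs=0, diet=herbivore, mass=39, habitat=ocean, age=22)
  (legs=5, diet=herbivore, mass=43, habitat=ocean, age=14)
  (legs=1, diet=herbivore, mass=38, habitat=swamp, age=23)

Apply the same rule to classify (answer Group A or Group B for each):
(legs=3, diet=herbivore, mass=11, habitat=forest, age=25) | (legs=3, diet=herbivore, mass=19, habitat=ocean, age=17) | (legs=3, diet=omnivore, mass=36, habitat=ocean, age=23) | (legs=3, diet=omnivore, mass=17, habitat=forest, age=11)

Group A, Group A, Group B, Group A

'Group A' ⟺ mass ≤ 30.
(legs=3, diet=herbivore, mass=11, habitat=forest, age=25): mass = 11, passes → Group A. (legs=3, diet=herbivore, mass=19, habitat=ocean, age=17): mass = 19, passes → Group A. (legs=3, diet=omnivore, mass=36, habitat=ocean, age=23): mass = 36, doesn't match → Group B. (legs=3, diet=omnivore, mass=17, habitat=forest, age=11): mass = 17, passes → Group A.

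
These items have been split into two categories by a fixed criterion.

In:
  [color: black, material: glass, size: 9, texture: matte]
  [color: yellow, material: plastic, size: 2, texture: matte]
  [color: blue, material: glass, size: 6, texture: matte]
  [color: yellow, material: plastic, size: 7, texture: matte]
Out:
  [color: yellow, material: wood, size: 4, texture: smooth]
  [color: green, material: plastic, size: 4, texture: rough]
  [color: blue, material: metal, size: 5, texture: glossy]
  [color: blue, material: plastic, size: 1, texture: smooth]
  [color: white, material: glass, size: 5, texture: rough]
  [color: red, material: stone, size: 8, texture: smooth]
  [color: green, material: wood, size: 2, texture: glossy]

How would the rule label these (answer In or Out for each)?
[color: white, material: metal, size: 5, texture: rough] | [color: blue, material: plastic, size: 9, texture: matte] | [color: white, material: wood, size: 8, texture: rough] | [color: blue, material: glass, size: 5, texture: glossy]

One predicate separates the groups cleanly: texture is matte.
Out: [color: white, material: metal, size: 5, texture: rough], since texture is rough.
In: [color: blue, material: plastic, size: 9, texture: matte], since texture is matte.
Out: [color: white, material: wood, size: 8, texture: rough], since texture is rough.
Out: [color: blue, material: glass, size: 5, texture: glossy], since texture is glossy.

Out, In, Out, Out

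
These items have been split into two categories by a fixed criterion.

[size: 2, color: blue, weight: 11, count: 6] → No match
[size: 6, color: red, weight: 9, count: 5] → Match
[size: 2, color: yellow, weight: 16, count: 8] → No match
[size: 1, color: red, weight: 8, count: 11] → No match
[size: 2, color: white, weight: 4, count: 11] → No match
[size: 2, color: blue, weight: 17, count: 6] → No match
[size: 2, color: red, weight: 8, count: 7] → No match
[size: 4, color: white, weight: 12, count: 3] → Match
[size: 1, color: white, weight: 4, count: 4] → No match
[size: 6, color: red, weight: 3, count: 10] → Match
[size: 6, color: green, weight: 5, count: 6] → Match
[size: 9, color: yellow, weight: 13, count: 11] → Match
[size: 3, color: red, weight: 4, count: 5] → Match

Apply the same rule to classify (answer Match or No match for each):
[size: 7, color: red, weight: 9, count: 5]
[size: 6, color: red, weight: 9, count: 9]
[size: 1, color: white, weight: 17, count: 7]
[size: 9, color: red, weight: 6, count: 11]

The rule appears to be: size ≥ 3.
[size: 7, color: red, weight: 9, count: 5]: Match (size = 7).
[size: 6, color: red, weight: 9, count: 9]: Match (size = 6).
[size: 1, color: white, weight: 17, count: 7]: No match (size = 1).
[size: 9, color: red, weight: 6, count: 11]: Match (size = 9).

Match, Match, No match, Match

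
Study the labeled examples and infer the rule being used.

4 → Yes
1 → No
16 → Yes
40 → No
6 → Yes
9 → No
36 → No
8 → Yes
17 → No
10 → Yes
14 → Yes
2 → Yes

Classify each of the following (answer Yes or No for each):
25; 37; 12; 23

No, No, Yes, No

One predicate separates the groups cleanly: even AND at most 16.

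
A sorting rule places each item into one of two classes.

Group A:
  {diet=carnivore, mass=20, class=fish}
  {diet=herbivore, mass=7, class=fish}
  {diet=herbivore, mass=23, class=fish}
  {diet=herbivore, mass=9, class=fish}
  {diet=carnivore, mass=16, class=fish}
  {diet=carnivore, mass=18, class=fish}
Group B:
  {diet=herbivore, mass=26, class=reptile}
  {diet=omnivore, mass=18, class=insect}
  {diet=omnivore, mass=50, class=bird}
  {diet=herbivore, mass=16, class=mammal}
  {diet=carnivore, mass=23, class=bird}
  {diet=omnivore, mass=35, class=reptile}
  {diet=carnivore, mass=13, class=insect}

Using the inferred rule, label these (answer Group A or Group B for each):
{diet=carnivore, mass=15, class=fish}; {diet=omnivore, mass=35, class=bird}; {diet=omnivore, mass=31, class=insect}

The pattern is that an item is 'Group A' exactly when: class is fish.
{diet=carnivore, mass=15, class=fish} → class is fish → Group A.
{diet=omnivore, mass=35, class=bird} → class is bird → Group B.
{diet=omnivore, mass=31, class=insect} → class is insect → Group B.

Group A, Group B, Group B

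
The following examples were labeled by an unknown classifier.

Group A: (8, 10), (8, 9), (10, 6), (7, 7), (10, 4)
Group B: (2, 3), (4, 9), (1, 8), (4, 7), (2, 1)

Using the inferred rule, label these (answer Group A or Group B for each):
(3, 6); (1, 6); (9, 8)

Group B, Group B, Group A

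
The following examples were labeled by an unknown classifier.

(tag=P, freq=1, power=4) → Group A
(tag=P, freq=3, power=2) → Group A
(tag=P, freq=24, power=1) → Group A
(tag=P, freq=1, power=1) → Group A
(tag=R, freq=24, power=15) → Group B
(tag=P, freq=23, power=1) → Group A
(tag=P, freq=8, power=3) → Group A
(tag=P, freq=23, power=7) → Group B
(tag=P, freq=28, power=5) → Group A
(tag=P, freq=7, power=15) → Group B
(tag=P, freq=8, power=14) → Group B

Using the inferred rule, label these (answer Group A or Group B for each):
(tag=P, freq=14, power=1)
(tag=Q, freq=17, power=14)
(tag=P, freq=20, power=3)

Group A, Group B, Group A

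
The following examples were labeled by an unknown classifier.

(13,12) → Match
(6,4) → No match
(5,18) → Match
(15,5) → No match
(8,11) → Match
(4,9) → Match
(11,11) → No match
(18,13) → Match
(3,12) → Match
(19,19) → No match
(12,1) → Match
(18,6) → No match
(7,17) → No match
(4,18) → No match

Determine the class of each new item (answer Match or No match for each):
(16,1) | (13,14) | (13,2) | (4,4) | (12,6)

The classifier is using: sum is odd.

Match, Match, Match, No match, No match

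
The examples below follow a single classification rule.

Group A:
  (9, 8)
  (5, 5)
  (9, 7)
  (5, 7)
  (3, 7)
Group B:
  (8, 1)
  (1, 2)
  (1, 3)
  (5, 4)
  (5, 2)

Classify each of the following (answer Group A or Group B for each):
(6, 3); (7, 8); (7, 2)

Group B, Group A, Group B

A rule that fits every label: sum ≥ 10 — true of each 'Group A' example, false of each 'Group B' one.
Group B: (6, 3), since 6+3 = 9.
Group A: (7, 8), since 7+8 = 15.
Group B: (7, 2), since 7+2 = 9.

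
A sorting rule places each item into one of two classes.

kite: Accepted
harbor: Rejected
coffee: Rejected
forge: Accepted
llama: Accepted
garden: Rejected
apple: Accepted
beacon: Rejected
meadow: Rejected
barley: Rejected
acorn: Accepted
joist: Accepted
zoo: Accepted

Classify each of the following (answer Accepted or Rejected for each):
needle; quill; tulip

The simplest hypothesis consistent with all the labels is: length ≤ 5.
needle → length 6 → Rejected. quill → length 5 → Accepted. tulip → length 5 → Accepted.

Rejected, Accepted, Accepted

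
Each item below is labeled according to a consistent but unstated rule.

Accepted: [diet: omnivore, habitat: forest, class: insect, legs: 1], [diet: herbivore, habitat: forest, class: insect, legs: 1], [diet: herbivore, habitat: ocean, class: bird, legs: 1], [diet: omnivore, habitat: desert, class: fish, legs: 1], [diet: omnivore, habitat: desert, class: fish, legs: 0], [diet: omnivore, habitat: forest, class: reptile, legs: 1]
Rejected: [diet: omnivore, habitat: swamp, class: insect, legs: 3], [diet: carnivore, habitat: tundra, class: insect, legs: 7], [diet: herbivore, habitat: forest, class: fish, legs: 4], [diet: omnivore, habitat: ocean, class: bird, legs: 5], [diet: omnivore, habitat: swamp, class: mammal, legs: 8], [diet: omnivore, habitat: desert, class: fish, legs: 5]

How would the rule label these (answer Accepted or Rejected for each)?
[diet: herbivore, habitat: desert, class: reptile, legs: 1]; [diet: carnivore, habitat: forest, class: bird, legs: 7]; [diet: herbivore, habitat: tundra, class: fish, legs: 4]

The rule appears to be: legs ≤ 1.
[diet: herbivore, habitat: desert, class: reptile, legs: 1]: legs = 1, fits → Accepted. [diet: carnivore, habitat: forest, class: bird, legs: 7]: legs = 7, does not fit → Rejected. [diet: herbivore, habitat: tundra, class: fish, legs: 4]: legs = 4, does not fit → Rejected.

Accepted, Rejected, Rejected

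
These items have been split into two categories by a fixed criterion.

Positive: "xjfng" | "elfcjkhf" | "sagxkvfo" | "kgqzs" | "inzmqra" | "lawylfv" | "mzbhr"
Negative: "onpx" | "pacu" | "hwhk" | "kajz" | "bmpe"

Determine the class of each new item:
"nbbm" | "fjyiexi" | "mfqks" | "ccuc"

The rule appears to be: length ≥ 5.
"nbbm": length 4, lacks this property → Negative.
"fjyiexi": length 7, checks out → Positive.
"mfqks": length 5, checks out → Positive.
"ccuc": length 4, lacks this property → Negative.

Negative, Positive, Positive, Negative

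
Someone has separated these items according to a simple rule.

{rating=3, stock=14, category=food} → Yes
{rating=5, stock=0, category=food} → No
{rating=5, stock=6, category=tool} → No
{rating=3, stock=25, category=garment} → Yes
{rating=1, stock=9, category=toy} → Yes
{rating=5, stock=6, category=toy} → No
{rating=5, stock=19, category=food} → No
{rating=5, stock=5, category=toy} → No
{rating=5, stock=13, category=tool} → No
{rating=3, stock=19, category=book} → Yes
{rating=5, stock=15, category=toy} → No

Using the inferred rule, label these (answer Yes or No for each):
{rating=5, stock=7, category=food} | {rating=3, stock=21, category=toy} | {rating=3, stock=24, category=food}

No, Yes, Yes

The common property of the 'Yes' items is: rating ≤ 3. No 'No' item has it.
{rating=5, stock=7, category=food}: rating = 5, does not fit → No. {rating=3, stock=21, category=toy}: rating = 3, has this property → Yes. {rating=3, stock=24, category=food}: rating = 3, has this property → Yes.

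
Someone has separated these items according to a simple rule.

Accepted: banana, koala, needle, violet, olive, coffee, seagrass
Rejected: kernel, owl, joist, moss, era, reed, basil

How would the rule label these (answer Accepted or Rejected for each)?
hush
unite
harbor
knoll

The distinguishing property — has ≥ 3 vowels — holds for all the 'Accepted' cases and none of the 'Rejected' cases.
hush → 1 vowel → Rejected. unite → 3 vowels → Accepted. harbor → 2 vowels → Rejected. knoll → 1 vowel → Rejected.

Rejected, Accepted, Rejected, Rejected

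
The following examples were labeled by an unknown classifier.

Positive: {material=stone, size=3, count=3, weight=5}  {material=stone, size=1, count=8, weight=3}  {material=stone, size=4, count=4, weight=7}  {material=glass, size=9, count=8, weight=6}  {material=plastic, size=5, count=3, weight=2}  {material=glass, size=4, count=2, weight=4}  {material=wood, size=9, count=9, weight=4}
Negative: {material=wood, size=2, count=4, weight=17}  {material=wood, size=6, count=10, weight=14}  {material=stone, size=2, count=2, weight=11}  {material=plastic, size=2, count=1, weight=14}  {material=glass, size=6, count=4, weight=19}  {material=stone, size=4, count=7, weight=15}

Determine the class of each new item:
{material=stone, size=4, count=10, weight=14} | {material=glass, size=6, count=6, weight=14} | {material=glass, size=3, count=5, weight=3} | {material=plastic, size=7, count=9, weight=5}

Negative, Negative, Positive, Positive

All 'Positive' examples share one property — weight ≤ 7 — and every 'Negative' example lacks it.
{material=stone, size=4, count=10, weight=14}: Negative (weight = 14).
{material=glass, size=6, count=6, weight=14}: Negative (weight = 14).
{material=glass, size=3, count=5, weight=3}: Positive (weight = 3).
{material=plastic, size=7, count=9, weight=5}: Positive (weight = 5).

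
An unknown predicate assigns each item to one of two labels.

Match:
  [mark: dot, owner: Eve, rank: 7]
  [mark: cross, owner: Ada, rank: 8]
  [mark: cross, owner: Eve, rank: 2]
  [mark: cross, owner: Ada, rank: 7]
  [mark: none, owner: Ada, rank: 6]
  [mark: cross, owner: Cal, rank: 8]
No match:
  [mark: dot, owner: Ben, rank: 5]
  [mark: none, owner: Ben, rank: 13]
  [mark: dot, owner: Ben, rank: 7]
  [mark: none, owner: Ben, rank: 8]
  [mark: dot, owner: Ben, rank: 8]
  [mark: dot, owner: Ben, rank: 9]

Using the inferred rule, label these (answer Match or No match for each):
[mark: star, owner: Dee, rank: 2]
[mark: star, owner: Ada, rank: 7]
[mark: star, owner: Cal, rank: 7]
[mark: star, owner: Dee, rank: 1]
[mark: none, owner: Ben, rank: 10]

Match, Match, Match, Match, No match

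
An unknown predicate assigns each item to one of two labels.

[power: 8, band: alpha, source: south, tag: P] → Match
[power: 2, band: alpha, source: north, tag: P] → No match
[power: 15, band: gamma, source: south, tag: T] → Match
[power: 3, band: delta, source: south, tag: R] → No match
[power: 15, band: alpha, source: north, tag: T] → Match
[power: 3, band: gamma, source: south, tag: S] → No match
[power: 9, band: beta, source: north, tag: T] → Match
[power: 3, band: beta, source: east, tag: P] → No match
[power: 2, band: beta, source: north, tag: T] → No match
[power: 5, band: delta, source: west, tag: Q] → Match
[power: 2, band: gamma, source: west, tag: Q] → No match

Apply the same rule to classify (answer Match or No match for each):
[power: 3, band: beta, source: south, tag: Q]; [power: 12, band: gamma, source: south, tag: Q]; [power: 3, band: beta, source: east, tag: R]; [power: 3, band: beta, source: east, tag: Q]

No match, Match, No match, No match

'Match' ⟺ power ≥ 5.
[power: 3, band: beta, source: south, tag: Q]: power = 3, lacks this property → No match. [power: 12, band: gamma, source: south, tag: Q]: power = 12, qualifies → Match. [power: 3, band: beta, source: east, tag: R]: power = 3, lacks this property → No match. [power: 3, band: beta, source: east, tag: Q]: power = 3, lacks this property → No match.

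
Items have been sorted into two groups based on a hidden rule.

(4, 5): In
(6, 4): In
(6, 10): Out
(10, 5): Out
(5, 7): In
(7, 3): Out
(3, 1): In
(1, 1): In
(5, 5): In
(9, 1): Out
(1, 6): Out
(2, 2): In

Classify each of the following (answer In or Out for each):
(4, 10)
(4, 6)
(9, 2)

The classifier is using: |first − second| ≤ 2.

Out, In, Out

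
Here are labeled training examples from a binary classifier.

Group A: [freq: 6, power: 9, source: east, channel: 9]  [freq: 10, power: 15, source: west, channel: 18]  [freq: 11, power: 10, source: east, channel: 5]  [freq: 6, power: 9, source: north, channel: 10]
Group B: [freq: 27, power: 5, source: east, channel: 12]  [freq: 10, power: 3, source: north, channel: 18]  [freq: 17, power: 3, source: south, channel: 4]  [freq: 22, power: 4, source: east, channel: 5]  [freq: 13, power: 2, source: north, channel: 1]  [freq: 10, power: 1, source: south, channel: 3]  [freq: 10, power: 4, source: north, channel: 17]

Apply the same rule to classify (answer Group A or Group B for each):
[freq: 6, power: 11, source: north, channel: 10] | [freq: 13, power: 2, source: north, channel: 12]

Group A, Group B

'Group A' ⟺ power ≥ 9.
[freq: 6, power: 11, source: north, channel: 10] → power = 11 → Group A. [freq: 13, power: 2, source: north, channel: 12] → power = 2 → Group B.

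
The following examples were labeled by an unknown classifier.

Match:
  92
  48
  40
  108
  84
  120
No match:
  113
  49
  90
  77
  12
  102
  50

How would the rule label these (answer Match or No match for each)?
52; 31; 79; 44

The pattern is that an item is 'Match' exactly when: multiple of 4 AND at least 40.
Match: 52, since 52 = 4·13, 52 ≥ 40.
No match: 31, since 31 = 4·7 + 3, 31 < 40.
No match: 79, since 79 = 4·19 + 3, 79 ≥ 40.
Match: 44, since 44 = 4·11, 44 ≥ 40.

Match, No match, No match, Match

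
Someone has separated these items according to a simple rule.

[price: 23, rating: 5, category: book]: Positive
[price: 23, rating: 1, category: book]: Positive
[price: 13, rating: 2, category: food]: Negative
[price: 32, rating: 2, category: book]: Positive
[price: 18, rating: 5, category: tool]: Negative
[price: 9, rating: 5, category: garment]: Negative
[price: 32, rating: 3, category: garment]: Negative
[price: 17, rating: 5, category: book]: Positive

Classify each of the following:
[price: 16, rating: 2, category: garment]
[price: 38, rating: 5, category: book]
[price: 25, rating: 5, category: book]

Negative, Positive, Positive

Looking at the examples, the only property every 'Positive' case has and every 'Negative' case lacks is: category is book.
[price: 16, rating: 2, category: garment] — category is garment, hence Negative.
[price: 38, rating: 5, category: book] — category is book, hence Positive.
[price: 25, rating: 5, category: book] — category is book, hence Positive.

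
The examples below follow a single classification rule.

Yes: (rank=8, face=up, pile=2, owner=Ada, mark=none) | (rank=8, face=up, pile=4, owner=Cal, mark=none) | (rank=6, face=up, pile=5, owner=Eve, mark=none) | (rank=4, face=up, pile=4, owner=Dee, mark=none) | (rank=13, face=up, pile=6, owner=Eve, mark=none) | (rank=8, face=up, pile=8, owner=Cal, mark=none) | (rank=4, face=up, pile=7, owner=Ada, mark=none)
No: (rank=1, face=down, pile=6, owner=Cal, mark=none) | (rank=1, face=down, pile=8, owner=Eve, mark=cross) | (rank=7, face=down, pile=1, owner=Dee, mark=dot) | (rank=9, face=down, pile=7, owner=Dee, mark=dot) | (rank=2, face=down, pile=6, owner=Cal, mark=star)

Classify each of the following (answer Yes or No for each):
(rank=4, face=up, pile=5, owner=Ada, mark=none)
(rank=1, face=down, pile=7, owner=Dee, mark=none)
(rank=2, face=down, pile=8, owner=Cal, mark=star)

One predicate separates the groups cleanly: face is up.
Yes: (rank=4, face=up, pile=5, owner=Ada, mark=none), since face is up.
No: (rank=1, face=down, pile=7, owner=Dee, mark=none), since face is down.
No: (rank=2, face=down, pile=8, owner=Cal, mark=star), since face is down.

Yes, No, No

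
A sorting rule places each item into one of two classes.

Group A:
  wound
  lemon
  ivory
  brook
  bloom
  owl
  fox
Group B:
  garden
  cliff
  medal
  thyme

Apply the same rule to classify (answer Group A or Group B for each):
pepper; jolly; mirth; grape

Group B, Group A, Group B, Group B

'Group A' ⟺ contains 'o'.
pepper: no 'o' — fails the rule, so Group B. jolly: has 'o' — qualifies, so Group A. mirth: no 'o' — fails the rule, so Group B. grape: no 'o' — fails the rule, so Group B.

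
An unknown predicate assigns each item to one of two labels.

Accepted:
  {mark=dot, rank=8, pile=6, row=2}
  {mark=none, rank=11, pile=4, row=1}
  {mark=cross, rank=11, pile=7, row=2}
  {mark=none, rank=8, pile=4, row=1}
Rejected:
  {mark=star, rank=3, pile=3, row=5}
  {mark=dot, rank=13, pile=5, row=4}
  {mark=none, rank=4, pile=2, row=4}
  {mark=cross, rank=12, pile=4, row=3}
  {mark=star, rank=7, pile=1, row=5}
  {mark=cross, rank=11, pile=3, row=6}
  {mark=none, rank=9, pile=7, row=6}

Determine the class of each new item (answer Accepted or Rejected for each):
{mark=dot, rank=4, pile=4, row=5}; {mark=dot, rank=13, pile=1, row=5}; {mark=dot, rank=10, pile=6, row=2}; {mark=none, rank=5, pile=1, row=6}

Rejected, Rejected, Accepted, Rejected

Rule: row ≤ 2. This holds for each 'Accepted' example and fails for each 'Rejected' one.
{mark=dot, rank=4, pile=4, row=5}: Rejected (row = 5).
{mark=dot, rank=13, pile=1, row=5}: Rejected (row = 5).
{mark=dot, rank=10, pile=6, row=2}: Accepted (row = 2).
{mark=none, rank=5, pile=1, row=6}: Rejected (row = 6).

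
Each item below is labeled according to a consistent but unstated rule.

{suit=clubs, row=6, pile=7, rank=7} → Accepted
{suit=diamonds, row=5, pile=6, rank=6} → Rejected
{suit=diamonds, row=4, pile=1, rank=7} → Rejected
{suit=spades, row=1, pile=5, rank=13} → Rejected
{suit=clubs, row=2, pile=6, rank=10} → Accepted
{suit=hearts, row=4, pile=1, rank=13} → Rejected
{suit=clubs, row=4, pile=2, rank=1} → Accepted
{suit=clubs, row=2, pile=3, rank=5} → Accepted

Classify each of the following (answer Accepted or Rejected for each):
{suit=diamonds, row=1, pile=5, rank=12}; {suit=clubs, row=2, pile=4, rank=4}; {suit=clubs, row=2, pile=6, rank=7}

Rejected, Accepted, Accepted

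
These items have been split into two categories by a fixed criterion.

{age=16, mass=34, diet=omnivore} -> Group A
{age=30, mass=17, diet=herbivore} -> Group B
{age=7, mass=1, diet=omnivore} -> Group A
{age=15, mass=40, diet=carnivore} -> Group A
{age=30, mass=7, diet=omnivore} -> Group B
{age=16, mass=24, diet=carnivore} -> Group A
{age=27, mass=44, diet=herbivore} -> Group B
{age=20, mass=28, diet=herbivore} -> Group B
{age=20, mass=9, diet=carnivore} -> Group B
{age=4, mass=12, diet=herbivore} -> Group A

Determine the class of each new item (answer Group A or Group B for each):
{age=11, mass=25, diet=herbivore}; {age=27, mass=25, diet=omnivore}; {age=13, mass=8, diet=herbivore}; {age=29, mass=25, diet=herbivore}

Group A, Group B, Group A, Group B

A rule that fits every label: age ≤ 16 — true of each 'Group A' example, false of each 'Group B' one.
{age=11, mass=25, diet=herbivore}: age = 11, has this property → Group A.
{age=27, mass=25, diet=omnivore}: age = 27, doesn't qualify → Group B.
{age=13, mass=8, diet=herbivore}: age = 13, has this property → Group A.
{age=29, mass=25, diet=herbivore}: age = 29, doesn't qualify → Group B.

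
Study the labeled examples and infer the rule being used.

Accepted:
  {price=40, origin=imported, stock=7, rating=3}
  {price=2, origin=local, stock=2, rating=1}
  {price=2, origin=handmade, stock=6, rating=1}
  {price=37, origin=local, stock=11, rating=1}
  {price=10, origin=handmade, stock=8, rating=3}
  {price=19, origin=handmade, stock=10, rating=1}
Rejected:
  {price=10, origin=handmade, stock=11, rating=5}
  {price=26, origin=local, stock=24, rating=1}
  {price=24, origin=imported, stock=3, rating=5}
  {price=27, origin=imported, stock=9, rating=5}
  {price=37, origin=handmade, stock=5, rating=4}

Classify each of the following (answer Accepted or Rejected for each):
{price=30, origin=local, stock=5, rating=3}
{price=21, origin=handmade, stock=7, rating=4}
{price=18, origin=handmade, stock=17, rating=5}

Accepted, Rejected, Rejected

The classifier is using: stock ≤ 11 AND rating ≤ 3.
{price=30, origin=local, stock=5, rating=3}: stock = 5, rating = 3 — passes, so Accepted.
{price=21, origin=handmade, stock=7, rating=4}: stock = 7, rating = 4 — does not pass, so Rejected.
{price=18, origin=handmade, stock=17, rating=5}: stock = 17, rating = 5 — does not pass, so Rejected.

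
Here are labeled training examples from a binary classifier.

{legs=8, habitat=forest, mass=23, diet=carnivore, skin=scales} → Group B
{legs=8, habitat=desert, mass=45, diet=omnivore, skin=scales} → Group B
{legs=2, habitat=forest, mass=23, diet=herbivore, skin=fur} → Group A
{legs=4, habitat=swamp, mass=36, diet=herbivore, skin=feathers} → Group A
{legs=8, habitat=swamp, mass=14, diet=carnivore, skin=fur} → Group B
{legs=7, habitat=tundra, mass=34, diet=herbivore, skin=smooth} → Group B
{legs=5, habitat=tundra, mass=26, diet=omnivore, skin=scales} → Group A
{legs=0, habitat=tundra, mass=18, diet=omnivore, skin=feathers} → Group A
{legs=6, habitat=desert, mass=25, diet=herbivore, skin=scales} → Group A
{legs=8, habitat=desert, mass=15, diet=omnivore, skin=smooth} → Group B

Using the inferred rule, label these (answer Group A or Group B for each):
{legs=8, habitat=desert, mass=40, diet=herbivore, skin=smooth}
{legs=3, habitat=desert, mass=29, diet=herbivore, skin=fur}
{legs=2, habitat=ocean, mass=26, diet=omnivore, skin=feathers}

Group B, Group A, Group A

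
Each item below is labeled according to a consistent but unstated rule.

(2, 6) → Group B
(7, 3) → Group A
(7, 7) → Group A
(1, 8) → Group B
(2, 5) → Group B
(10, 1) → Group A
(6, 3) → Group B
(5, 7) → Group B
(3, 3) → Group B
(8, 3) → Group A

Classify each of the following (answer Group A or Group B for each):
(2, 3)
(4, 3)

Group B, Group B

The common property of the 'Group A' items is: first ≥ 7. No 'Group B' item has it.
(2, 3): first 2 — does not satisfy this, so Group B.
(4, 3): first 4 — does not satisfy this, so Group B.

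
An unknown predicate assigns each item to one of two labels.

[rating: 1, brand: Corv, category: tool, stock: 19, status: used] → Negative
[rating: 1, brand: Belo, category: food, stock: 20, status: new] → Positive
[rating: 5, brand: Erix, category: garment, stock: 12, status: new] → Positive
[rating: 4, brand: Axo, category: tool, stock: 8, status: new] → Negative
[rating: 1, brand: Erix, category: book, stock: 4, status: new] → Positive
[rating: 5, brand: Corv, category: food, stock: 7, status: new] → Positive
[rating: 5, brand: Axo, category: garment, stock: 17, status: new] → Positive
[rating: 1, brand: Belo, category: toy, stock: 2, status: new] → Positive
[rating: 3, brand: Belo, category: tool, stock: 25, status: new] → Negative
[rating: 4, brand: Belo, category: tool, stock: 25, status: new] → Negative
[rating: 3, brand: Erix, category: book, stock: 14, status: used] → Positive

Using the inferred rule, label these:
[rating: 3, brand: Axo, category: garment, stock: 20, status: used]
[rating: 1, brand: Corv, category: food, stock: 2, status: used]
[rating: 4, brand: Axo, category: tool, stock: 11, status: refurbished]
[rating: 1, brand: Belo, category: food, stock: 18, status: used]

Positive, Positive, Negative, Positive

'Positive' ⟺ category is not tool.
[rating: 3, brand: Axo, category: garment, stock: 20, status: used] → category is garment → Positive.
[rating: 1, brand: Corv, category: food, stock: 2, status: used] → category is food → Positive.
[rating: 4, brand: Axo, category: tool, stock: 11, status: refurbished] → category is tool → Negative.
[rating: 1, brand: Belo, category: food, stock: 18, status: used] → category is food → Positive.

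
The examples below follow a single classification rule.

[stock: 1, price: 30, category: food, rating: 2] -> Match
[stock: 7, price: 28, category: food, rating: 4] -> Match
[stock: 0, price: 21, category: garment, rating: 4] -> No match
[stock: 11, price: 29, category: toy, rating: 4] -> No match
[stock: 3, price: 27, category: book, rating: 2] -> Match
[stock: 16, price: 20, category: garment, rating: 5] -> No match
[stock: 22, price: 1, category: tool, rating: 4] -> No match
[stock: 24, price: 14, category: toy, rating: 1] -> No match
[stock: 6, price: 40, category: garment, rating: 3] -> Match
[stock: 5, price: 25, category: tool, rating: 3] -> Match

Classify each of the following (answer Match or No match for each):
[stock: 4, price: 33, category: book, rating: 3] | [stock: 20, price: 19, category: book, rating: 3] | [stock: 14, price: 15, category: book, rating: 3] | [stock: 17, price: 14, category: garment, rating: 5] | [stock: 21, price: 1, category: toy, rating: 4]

Match, No match, No match, No match, No match

A rule that fits every label: stock ≥ 1 AND stock ≤ 7 — true of each 'Match' example, false of each 'No match' one.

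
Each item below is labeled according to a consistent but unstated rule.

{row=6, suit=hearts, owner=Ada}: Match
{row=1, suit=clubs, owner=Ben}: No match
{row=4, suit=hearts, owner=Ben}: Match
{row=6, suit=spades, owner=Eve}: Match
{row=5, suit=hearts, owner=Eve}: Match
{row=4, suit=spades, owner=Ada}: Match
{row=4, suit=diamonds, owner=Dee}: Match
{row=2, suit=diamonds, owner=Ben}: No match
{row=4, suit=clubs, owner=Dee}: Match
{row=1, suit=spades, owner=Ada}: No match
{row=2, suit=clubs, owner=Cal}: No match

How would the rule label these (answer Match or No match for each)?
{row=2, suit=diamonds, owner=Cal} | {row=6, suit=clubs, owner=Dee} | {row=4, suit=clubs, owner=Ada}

'Match' ⟺ row ≥ 4.
No match: {row=2, suit=diamonds, owner=Cal}, since row = 2.
Match: {row=6, suit=clubs, owner=Dee}, since row = 6.
Match: {row=4, suit=clubs, owner=Ada}, since row = 4.

No match, Match, Match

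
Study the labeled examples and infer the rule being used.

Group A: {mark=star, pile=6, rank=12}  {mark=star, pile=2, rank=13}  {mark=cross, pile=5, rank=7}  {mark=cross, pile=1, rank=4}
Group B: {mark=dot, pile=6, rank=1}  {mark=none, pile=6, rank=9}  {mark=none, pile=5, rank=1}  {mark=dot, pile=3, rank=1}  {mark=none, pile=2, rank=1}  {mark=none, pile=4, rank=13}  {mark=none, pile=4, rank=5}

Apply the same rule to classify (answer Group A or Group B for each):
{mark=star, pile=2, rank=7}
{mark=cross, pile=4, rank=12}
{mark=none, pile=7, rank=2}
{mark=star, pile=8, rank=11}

One predicate separates the groups cleanly: mark is star OR mark is cross.

Group A, Group A, Group B, Group A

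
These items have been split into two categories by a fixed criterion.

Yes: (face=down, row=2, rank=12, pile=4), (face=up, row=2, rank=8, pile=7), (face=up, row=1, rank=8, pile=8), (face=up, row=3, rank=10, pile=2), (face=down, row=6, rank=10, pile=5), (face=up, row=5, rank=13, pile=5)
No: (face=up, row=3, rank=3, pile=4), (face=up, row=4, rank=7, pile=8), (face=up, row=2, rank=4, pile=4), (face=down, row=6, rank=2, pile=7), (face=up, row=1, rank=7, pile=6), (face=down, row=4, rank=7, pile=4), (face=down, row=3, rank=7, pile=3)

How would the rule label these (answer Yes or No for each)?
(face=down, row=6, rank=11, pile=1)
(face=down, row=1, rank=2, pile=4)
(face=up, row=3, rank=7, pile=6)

The common property of the 'Yes' items is: rank ≥ 8. No 'No' item has it.

Yes, No, No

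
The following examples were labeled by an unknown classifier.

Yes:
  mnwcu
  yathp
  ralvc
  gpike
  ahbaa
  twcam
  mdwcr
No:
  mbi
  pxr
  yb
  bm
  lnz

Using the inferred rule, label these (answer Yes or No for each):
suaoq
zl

Rule: length 5. This holds for each 'Yes' example and fails for each 'No' one.
suaoq → length 5 → Yes. zl → length 2 → No.

Yes, No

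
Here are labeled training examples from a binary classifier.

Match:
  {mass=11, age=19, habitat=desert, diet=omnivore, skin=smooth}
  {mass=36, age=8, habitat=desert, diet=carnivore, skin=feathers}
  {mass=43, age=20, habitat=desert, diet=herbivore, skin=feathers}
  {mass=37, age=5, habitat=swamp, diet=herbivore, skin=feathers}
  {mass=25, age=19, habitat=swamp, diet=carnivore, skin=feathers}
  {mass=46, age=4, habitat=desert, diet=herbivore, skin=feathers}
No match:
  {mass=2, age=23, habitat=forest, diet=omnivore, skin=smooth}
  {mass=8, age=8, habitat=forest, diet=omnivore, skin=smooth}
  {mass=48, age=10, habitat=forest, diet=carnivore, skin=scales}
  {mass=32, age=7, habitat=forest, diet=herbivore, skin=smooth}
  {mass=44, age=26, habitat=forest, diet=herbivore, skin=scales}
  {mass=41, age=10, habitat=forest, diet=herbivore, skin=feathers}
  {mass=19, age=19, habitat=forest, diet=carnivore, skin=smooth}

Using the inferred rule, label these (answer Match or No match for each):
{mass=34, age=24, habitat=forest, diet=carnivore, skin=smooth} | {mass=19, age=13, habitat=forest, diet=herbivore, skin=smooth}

No match, No match

All 'Match' examples share one property — habitat is not forest — and every 'No match' example lacks it.
No match: {mass=34, age=24, habitat=forest, diet=carnivore, skin=smooth}, since habitat is forest.
No match: {mass=19, age=13, habitat=forest, diet=herbivore, skin=smooth}, since habitat is forest.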